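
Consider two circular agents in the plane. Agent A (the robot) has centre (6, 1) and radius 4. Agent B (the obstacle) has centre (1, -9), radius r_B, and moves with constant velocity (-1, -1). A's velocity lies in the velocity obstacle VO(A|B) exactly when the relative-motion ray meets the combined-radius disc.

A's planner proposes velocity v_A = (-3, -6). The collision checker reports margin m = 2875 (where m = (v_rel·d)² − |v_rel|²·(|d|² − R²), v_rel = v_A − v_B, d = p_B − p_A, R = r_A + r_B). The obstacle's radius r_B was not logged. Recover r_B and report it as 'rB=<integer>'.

m = 2875
d = (-5, -10);  v_rel = (-2, -5),  |v_rel|² = 29
v_rel×d = (-2)·(-10) − (-5)·(-5) = -5
since m = R²·29 − (-5)²:  R² = (25 + 2875) / 29 = 100
R = √100 = 10  ⇒  r_B = 10 − 4 = 6

rB=6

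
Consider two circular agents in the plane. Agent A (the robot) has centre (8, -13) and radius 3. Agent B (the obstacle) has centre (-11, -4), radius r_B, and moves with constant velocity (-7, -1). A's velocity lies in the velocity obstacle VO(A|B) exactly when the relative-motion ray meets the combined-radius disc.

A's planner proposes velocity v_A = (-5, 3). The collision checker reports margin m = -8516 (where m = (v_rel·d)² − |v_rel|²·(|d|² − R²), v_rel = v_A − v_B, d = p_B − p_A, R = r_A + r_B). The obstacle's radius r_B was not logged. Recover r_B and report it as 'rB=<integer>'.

m = -8516
d = (-19, 9);  v_rel = (2, 4),  |v_rel|² = 20
v_rel×d = (2)·(9) − (4)·(-19) = 94
since m = R²·20 − 94²:  R² = (8836 + -8516) / 20 = 16
R = √16 = 4  ⇒  r_B = 4 − 3 = 1

rB=1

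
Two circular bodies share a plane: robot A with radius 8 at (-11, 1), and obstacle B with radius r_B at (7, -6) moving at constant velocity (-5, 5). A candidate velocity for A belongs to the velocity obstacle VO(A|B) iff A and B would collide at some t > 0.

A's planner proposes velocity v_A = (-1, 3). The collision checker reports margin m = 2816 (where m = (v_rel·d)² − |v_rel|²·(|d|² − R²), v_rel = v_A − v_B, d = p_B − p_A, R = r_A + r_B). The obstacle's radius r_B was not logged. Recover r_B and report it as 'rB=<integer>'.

m = 2816
d = (18, -7);  v_rel = (4, -2),  |v_rel|² = 20
v_rel×d = (4)·(-7) − (-2)·(18) = 8
since m = R²·20 − 8²:  R² = (64 + 2816) / 20 = 144
R = √144 = 12  ⇒  r_B = 12 − 8 = 4

rB=4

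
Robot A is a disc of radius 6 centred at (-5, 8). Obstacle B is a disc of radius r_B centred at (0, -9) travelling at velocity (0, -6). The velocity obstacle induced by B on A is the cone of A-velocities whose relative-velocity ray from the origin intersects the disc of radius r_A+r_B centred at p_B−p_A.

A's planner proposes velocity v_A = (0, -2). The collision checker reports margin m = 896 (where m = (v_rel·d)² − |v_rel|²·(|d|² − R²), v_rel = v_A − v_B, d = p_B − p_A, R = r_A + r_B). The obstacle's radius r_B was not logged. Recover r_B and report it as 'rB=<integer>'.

m = 896
d = (5, -17);  v_rel = (0, 4),  |v_rel|² = 16
v_rel×d = (0)·(-17) − (4)·(5) = -20
since m = R²·16 − (-20)²:  R² = (400 + 896) / 16 = 81
R = √81 = 9  ⇒  r_B = 9 − 6 = 3

rB=3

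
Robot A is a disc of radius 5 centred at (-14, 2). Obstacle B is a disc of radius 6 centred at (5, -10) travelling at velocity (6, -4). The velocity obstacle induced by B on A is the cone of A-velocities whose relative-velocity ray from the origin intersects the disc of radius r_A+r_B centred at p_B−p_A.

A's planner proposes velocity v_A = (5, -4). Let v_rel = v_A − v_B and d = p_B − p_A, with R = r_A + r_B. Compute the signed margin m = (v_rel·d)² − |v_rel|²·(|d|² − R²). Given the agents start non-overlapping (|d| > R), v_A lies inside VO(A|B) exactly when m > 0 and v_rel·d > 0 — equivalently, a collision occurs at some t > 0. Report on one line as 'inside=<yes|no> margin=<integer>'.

d = (19, -12),  |d|² = 505;  R = 5+6 = 11,  c = 505−11² = 384
v_rel = (-1, 0),  |v_rel|² = 1;  v_rel·d = (-1)·(19) + (0)·(-12) = -19
1·t² + 38·t + 384 = 0  ⇒  m = (-19)² − 1·384 = -23
m = -23 < 0,  v_rel·d = -19 < 0  ⇒  outside

inside=no margin=-23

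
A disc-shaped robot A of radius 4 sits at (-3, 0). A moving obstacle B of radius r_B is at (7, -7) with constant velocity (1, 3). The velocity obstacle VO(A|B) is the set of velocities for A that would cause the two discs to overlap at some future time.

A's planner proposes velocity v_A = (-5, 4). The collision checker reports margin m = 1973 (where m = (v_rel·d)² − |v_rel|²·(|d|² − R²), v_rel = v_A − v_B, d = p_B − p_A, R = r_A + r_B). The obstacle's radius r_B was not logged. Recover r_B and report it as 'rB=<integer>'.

m = 1973
d = (10, -7);  v_rel = (-6, 1),  |v_rel|² = 37
v_rel×d = (-6)·(-7) − (1)·(10) = 32
since m = R²·37 − 32²:  R² = (1024 + 1973) / 37 = 81
R = √81 = 9  ⇒  r_B = 9 − 4 = 5

rB=5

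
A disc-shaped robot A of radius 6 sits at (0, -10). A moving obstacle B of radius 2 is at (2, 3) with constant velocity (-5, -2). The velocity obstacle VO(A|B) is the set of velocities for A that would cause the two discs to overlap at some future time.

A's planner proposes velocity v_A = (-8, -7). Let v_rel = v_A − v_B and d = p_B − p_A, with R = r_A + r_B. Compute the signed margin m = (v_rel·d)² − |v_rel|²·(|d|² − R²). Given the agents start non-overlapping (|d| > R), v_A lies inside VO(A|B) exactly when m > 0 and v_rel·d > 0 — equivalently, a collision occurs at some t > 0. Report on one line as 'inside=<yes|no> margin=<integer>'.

d = (2, 13),  |d|² = 173;  R = 6+2 = 8,  c = 173−8² = 109
v_rel = (-3, -5),  |v_rel|² = 34;  v_rel·d = (-3)·(2) + (-5)·(13) = -71
34·t² + 142·t + 109 = 0  ⇒  m = (-71)² − 34·109 = 1335
m = 1335 > 0,  v_rel·d = -71 < 0  ⇒  outside

inside=no margin=1335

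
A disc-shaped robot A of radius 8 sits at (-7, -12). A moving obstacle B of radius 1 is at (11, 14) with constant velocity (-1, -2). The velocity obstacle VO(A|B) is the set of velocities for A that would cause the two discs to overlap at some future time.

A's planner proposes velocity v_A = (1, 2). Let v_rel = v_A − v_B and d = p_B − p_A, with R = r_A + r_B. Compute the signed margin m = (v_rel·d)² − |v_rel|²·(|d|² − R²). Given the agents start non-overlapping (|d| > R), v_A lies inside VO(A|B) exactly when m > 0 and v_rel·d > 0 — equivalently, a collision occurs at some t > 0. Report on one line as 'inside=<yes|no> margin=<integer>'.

d = (18, 26),  |d|² = 1000;  R = 8+1 = 9,  c = 1000−9² = 919
v_rel = (2, 4),  |v_rel|² = 20;  v_rel·d = (2)·(18) + (4)·(26) = 140
20·t² − 280·t + 919 = 0  ⇒  m = 140² − 20·919 = 1220
m = 1220 > 0,  v_rel·d = 140 > 0  ⇒  inside

inside=yes margin=1220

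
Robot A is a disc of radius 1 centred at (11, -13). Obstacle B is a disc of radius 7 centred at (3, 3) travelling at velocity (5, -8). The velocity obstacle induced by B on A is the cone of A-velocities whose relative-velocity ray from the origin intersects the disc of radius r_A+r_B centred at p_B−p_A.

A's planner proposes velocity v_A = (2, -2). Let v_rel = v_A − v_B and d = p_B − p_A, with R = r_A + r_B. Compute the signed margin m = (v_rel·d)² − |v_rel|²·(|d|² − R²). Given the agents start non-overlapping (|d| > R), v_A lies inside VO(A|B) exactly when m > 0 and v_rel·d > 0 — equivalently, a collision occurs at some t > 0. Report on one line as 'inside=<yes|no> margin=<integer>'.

d = (-8, 16),  |d|² = 320;  R = 1+7 = 8,  c = 320−8² = 256
v_rel = (-3, 6),  |v_rel|² = 45;  v_rel·d = (-3)·(-8) + (6)·(16) = 120
45·t² − 240·t + 256 = 0  ⇒  m = 120² − 45·256 = 2880
m = 2880 > 0,  v_rel·d = 120 > 0  ⇒  inside

inside=yes margin=2880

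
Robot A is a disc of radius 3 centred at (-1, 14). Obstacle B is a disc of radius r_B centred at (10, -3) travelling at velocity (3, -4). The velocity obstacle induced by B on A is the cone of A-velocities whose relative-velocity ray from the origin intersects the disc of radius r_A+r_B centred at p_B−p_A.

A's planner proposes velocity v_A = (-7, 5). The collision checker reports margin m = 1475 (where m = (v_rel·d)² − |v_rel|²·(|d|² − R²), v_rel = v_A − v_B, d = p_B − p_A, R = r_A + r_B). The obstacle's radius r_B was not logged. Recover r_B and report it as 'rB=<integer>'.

m = 1475
d = (11, -17);  v_rel = (-10, 9),  |v_rel|² = 181
v_rel×d = (-10)·(-17) − (9)·(11) = 71
since m = R²·181 − 71²:  R² = (5041 + 1475) / 181 = 36
R = √36 = 6  ⇒  r_B = 6 − 3 = 3

rB=3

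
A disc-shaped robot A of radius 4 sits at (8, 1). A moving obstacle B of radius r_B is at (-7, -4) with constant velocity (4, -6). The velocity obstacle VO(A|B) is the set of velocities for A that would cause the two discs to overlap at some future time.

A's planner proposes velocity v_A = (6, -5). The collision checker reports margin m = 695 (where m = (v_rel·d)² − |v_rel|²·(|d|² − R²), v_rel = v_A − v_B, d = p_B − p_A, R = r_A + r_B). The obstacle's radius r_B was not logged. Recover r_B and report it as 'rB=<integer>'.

m = 695
d = (-15, -5);  v_rel = (2, 1),  |v_rel|² = 5
v_rel×d = (2)·(-5) − (1)·(-15) = 5
since m = R²·5 − 5²:  R² = (25 + 695) / 5 = 144
R = √144 = 12  ⇒  r_B = 12 − 4 = 8

rB=8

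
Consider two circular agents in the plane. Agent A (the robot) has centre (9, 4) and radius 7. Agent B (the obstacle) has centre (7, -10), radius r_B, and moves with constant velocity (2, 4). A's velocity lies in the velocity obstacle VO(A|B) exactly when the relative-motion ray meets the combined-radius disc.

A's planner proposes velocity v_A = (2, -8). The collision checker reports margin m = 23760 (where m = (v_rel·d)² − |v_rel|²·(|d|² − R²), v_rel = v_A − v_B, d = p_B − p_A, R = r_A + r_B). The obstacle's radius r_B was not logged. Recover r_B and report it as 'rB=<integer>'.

m = 23760
d = (-2, -14);  v_rel = (0, -12),  |v_rel|² = 144
v_rel×d = (0)·(-14) − (-12)·(-2) = -24
since m = R²·144 − (-24)²:  R² = (576 + 23760) / 144 = 169
R = √169 = 13  ⇒  r_B = 13 − 7 = 6

rB=6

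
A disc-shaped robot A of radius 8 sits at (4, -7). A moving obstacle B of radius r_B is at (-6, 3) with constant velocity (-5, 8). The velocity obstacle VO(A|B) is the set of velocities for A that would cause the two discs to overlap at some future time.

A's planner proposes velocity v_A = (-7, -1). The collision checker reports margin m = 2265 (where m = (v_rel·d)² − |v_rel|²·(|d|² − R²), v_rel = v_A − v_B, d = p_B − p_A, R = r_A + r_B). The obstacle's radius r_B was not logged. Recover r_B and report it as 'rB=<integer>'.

m = 2265
d = (-10, 10);  v_rel = (-2, -9),  |v_rel|² = 85
v_rel×d = (-2)·(10) − (-9)·(-10) = -110
since m = R²·85 − (-110)²:  R² = (12100 + 2265) / 85 = 169
R = √169 = 13  ⇒  r_B = 13 − 8 = 5

rB=5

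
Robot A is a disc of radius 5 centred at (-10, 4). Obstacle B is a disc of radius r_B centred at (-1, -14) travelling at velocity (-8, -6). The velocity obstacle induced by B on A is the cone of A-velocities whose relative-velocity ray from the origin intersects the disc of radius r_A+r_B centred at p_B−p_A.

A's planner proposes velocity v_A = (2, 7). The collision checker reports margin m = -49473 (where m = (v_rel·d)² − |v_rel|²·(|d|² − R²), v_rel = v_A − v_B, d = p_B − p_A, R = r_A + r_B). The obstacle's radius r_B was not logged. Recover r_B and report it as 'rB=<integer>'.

m = -49473
d = (9, -18);  v_rel = (10, 13),  |v_rel|² = 269
v_rel×d = (10)·(-18) − (13)·(9) = -297
since m = R²·269 − (-297)²:  R² = (88209 + -49473) / 269 = 144
R = √144 = 12  ⇒  r_B = 12 − 5 = 7

rB=7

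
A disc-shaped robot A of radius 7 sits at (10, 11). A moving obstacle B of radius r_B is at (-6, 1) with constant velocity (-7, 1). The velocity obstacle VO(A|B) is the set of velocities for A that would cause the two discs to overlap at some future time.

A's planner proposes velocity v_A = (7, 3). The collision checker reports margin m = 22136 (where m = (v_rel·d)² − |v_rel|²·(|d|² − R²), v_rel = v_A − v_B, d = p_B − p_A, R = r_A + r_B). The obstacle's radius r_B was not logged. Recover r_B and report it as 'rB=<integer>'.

m = 22136
d = (-16, -10);  v_rel = (14, 2),  |v_rel|² = 200
v_rel×d = (14)·(-10) − (2)·(-16) = -108
since m = R²·200 − (-108)²:  R² = (11664 + 22136) / 200 = 169
R = √169 = 13  ⇒  r_B = 13 − 7 = 6

rB=6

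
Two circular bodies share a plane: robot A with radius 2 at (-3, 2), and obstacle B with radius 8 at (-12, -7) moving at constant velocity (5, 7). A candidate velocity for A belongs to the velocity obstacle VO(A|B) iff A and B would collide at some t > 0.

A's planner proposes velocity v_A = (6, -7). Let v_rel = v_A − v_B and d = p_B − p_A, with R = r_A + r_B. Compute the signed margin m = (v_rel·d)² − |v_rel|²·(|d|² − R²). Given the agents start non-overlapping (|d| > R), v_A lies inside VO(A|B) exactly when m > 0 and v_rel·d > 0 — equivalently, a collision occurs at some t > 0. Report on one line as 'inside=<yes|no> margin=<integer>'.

d = (-9, -9),  |d|² = 162;  R = 2+8 = 10,  c = 162−10² = 62
v_rel = (1, -14),  |v_rel|² = 197;  v_rel·d = (1)·(-9) + (-14)·(-9) = 117
197·t² − 234·t + 62 = 0  ⇒  m = 117² − 197·62 = 1475
m = 1475 > 0,  v_rel·d = 117 > 0  ⇒  inside

inside=yes margin=1475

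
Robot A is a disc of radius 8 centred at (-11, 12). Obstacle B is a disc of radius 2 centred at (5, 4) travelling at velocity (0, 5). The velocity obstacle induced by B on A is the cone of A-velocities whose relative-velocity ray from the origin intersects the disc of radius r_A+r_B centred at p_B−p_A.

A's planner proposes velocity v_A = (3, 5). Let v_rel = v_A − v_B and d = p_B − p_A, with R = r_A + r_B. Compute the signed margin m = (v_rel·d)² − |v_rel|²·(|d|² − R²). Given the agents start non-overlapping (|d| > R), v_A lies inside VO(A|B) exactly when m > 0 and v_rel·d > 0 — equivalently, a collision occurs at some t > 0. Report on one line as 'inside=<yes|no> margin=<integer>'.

d = (16, -8),  |d|² = 320;  R = 8+2 = 10,  c = 320−10² = 220
v_rel = (3, 0),  |v_rel|² = 9;  v_rel·d = (3)·(16) + (0)·(-8) = 48
9·t² − 96·t + 220 = 0  ⇒  m = 48² − 9·220 = 324
m = 324 > 0,  v_rel·d = 48 > 0  ⇒  inside

inside=yes margin=324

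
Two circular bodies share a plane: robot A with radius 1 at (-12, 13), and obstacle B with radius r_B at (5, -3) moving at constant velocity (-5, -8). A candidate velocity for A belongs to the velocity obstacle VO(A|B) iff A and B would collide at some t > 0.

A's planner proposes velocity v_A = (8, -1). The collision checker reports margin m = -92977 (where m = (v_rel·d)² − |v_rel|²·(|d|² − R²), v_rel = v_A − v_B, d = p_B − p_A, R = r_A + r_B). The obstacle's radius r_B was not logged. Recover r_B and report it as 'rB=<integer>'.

m = -92977
d = (17, -16);  v_rel = (13, 7),  |v_rel|² = 218
v_rel×d = (13)·(-16) − (7)·(17) = -327
since m = R²·218 − (-327)²:  R² = (106929 + -92977) / 218 = 64
R = √64 = 8  ⇒  r_B = 8 − 1 = 7

rB=7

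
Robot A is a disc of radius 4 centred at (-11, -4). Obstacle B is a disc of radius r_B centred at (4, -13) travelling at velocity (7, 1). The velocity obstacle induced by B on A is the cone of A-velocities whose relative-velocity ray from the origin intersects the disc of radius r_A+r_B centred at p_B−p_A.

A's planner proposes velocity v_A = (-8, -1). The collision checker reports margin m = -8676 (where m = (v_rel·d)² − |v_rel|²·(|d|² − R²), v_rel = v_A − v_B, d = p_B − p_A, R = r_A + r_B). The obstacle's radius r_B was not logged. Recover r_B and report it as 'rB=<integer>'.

m = -8676
d = (15, -9);  v_rel = (-15, -2),  |v_rel|² = 229
v_rel×d = (-15)·(-9) − (-2)·(15) = 165
since m = R²·229 − 165²:  R² = (27225 + -8676) / 229 = 81
R = √81 = 9  ⇒  r_B = 9 − 4 = 5

rB=5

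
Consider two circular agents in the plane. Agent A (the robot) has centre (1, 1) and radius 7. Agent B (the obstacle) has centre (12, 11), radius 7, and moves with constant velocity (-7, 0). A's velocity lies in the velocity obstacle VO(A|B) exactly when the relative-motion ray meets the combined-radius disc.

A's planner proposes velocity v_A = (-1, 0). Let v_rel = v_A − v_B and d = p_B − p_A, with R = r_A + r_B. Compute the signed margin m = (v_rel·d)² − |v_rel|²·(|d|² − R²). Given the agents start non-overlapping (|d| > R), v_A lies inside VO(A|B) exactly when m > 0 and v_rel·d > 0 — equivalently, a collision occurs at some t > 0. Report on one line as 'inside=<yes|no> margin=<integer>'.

d = (11, 10),  |d|² = 221;  R = 7+7 = 14,  c = 221−14² = 25
v_rel = (6, 0),  |v_rel|² = 36;  v_rel·d = (6)·(11) + (0)·(10) = 66
36·t² − 132·t + 25 = 0  ⇒  m = 66² − 36·25 = 3456
m = 3456 > 0,  v_rel·d = 66 > 0  ⇒  inside

inside=yes margin=3456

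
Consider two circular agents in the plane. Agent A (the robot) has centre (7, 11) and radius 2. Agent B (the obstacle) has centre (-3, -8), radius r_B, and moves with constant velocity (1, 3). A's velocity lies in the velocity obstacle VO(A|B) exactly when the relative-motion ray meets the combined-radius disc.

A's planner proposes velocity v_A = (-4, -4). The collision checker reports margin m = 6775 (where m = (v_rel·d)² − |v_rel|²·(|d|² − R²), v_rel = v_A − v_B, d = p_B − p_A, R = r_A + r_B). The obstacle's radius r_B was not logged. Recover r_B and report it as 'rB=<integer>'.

m = 6775
d = (-10, -19);  v_rel = (-5, -7),  |v_rel|² = 74
v_rel×d = (-5)·(-19) − (-7)·(-10) = 25
since m = R²·74 − 25²:  R² = (625 + 6775) / 74 = 100
R = √100 = 10  ⇒  r_B = 10 − 2 = 8

rB=8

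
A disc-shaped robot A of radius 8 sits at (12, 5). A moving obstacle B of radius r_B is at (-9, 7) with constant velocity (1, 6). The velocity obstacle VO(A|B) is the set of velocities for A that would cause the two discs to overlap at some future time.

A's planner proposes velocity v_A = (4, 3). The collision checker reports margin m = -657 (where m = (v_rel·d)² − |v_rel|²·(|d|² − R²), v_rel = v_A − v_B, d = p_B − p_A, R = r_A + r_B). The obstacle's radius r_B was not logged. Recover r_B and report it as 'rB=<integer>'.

m = -657
d = (-21, 2);  v_rel = (3, -3),  |v_rel|² = 18
v_rel×d = (3)·(2) − (-3)·(-21) = -57
since m = R²·18 − (-57)²:  R² = (3249 + -657) / 18 = 144
R = √144 = 12  ⇒  r_B = 12 − 8 = 4

rB=4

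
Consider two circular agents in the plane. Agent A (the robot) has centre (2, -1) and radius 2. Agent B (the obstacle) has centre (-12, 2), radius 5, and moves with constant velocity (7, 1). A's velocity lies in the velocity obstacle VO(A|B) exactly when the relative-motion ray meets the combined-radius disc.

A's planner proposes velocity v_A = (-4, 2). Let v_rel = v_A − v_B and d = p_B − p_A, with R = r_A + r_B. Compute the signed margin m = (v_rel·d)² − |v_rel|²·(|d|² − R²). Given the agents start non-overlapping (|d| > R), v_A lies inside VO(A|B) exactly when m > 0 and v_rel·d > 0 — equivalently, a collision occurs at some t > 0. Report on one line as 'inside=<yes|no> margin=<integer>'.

d = (-14, 3),  |d|² = 205;  R = 2+5 = 7,  c = 205−7² = 156
v_rel = (-11, 1),  |v_rel|² = 122;  v_rel·d = (-11)·(-14) + (1)·(3) = 157
122·t² − 314·t + 156 = 0  ⇒  m = 157² − 122·156 = 5617
m = 5617 > 0,  v_rel·d = 157 > 0  ⇒  inside

inside=yes margin=5617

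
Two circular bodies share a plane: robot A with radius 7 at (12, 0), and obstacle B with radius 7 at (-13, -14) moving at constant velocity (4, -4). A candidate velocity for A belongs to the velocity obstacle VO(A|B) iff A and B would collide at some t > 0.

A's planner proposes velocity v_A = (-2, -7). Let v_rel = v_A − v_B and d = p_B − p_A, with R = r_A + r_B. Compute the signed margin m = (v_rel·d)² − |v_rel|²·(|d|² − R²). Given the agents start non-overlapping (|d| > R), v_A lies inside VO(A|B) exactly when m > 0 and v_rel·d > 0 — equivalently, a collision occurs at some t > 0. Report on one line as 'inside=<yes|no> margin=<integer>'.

d = (-25, -14),  |d|² = 821;  R = 7+7 = 14,  c = 821−14² = 625
v_rel = (-6, -3),  |v_rel|² = 45;  v_rel·d = (-6)·(-25) + (-3)·(-14) = 192
45·t² − 384·t + 625 = 0  ⇒  m = 192² − 45·625 = 8739
m = 8739 > 0,  v_rel·d = 192 > 0  ⇒  inside

inside=yes margin=8739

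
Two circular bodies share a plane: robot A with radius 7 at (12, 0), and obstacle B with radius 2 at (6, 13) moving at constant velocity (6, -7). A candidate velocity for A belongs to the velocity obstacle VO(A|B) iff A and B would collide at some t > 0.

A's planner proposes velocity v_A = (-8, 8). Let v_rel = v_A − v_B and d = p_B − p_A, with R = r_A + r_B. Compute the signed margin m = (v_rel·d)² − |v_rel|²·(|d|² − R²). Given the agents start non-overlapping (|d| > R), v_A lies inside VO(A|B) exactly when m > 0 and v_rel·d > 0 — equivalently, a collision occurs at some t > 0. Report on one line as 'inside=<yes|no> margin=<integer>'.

d = (-6, 13),  |d|² = 205;  R = 7+2 = 9,  c = 205−9² = 124
v_rel = (-14, 15),  |v_rel|² = 421;  v_rel·d = (-14)·(-6) + (15)·(13) = 279
421·t² − 558·t + 124 = 0  ⇒  m = 279² − 421·124 = 25637
m = 25637 > 0,  v_rel·d = 279 > 0  ⇒  inside

inside=yes margin=25637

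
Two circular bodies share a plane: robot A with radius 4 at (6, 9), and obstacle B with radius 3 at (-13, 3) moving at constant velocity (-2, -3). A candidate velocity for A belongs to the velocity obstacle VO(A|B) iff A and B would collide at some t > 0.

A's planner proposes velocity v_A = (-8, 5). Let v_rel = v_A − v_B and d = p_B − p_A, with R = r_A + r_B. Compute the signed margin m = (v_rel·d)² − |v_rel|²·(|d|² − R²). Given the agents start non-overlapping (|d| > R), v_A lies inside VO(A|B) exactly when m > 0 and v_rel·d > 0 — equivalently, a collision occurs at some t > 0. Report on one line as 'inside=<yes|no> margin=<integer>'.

d = (-19, -6),  |d|² = 397;  R = 4+3 = 7,  c = 397−7² = 348
v_rel = (-6, 8),  |v_rel|² = 100;  v_rel·d = (-6)·(-19) + (8)·(-6) = 66
100·t² − 132·t + 348 = 0  ⇒  m = 66² − 100·348 = -30444
m = -30444 < 0,  v_rel·d = 66 > 0  ⇒  outside

inside=no margin=-30444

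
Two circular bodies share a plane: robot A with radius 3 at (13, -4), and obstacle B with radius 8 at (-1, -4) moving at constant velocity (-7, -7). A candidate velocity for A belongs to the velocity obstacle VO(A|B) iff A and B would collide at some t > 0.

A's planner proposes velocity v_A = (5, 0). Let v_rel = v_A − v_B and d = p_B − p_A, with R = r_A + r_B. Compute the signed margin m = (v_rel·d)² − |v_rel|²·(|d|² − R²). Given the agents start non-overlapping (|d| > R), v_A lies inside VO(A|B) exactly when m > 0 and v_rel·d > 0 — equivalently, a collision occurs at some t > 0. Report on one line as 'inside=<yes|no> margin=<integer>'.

d = (-14, 0),  |d|² = 196;  R = 3+8 = 11,  c = 196−11² = 75
v_rel = (12, 7),  |v_rel|² = 193;  v_rel·d = (12)·(-14) + (7)·(0) = -168
193·t² + 336·t + 75 = 0  ⇒  m = (-168)² − 193·75 = 13749
m = 13749 > 0,  v_rel·d = -168 < 0  ⇒  outside

inside=no margin=13749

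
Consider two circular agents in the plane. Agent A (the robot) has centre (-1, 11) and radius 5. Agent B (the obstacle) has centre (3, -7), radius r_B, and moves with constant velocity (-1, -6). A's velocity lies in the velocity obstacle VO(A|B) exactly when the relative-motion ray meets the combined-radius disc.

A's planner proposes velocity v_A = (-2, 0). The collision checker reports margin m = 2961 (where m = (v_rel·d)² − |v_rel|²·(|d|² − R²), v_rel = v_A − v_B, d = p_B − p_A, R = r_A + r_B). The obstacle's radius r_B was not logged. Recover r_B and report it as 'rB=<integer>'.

m = 2961
d = (4, -18);  v_rel = (-1, 6),  |v_rel|² = 37
v_rel×d = (-1)·(-18) − (6)·(4) = -6
since m = R²·37 − (-6)²:  R² = (36 + 2961) / 37 = 81
R = √81 = 9  ⇒  r_B = 9 − 5 = 4

rB=4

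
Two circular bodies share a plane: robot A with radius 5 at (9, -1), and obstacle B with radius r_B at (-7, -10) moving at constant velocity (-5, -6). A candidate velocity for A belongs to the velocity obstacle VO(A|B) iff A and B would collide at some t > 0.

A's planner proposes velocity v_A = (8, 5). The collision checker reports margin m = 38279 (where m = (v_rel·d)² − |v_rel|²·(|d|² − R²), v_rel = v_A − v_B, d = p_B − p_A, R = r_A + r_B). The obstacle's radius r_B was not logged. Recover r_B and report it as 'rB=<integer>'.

m = 38279
d = (-16, -9);  v_rel = (13, 11),  |v_rel|² = 290
v_rel×d = (13)·(-9) − (11)·(-16) = 59
since m = R²·290 − 59²:  R² = (3481 + 38279) / 290 = 144
R = √144 = 12  ⇒  r_B = 12 − 5 = 7

rB=7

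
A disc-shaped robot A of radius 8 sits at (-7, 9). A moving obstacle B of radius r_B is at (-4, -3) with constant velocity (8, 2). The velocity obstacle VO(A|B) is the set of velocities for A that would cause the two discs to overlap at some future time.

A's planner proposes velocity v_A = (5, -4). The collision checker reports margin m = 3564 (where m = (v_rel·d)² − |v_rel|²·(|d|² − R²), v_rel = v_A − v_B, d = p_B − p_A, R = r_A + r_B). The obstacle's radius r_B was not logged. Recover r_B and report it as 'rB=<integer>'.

m = 3564
d = (3, -12);  v_rel = (-3, -6),  |v_rel|² = 45
v_rel×d = (-3)·(-12) − (-6)·(3) = 54
since m = R²·45 − 54²:  R² = (2916 + 3564) / 45 = 144
R = √144 = 12  ⇒  r_B = 12 − 8 = 4

rB=4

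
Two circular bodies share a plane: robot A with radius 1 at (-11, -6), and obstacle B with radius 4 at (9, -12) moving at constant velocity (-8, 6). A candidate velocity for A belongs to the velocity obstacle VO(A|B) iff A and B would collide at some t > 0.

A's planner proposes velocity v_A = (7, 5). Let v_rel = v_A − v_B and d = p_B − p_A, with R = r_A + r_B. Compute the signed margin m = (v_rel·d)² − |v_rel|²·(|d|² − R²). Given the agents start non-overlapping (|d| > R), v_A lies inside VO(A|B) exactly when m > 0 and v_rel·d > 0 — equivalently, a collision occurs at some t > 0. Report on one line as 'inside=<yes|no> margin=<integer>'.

d = (20, -6),  |d|² = 436;  R = 1+4 = 5,  c = 436−5² = 411
v_rel = (15, -1),  |v_rel|² = 226;  v_rel·d = (15)·(20) + (-1)·(-6) = 306
226·t² − 612·t + 411 = 0  ⇒  m = 306² − 226·411 = 750
m = 750 > 0,  v_rel·d = 306 > 0  ⇒  inside

inside=yes margin=750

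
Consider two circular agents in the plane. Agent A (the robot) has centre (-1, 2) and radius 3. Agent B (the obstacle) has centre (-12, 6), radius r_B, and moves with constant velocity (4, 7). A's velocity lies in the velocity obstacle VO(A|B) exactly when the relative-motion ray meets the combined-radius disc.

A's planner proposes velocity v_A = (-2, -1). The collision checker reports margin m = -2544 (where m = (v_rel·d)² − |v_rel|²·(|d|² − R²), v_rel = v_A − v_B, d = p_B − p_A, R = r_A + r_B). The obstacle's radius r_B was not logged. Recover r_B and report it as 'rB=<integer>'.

m = -2544
d = (-11, 4);  v_rel = (-6, -8),  |v_rel|² = 100
v_rel×d = (-6)·(4) − (-8)·(-11) = -112
since m = R²·100 − (-112)²:  R² = (12544 + -2544) / 100 = 100
R = √100 = 10  ⇒  r_B = 10 − 3 = 7

rB=7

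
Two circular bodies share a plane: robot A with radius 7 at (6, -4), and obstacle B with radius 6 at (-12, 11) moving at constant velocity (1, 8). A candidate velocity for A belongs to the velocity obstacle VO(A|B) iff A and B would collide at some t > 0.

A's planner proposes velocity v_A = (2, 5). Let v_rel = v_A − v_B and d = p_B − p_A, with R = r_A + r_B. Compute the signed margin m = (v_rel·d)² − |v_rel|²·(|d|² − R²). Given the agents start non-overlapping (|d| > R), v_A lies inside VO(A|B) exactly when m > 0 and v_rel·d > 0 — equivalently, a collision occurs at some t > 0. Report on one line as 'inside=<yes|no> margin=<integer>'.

d = (-18, 15),  |d|² = 549;  R = 7+6 = 13,  c = 549−13² = 380
v_rel = (1, -3),  |v_rel|² = 10;  v_rel·d = (1)·(-18) + (-3)·(15) = -63
10·t² + 126·t + 380 = 0  ⇒  m = (-63)² − 10·380 = 169
m = 169 > 0,  v_rel·d = -63 < 0  ⇒  outside

inside=no margin=169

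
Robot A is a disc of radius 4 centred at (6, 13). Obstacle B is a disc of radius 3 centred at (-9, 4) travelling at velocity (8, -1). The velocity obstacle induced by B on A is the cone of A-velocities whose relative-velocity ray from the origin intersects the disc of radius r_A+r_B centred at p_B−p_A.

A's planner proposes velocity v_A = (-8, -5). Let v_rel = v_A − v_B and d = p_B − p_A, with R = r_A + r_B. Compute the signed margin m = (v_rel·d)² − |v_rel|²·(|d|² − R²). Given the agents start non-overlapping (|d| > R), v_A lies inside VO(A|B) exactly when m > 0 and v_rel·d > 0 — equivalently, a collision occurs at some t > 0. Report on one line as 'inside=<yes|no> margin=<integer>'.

d = (-15, -9),  |d|² = 306;  R = 4+3 = 7,  c = 306−7² = 257
v_rel = (-16, -4),  |v_rel|² = 272;  v_rel·d = (-16)·(-15) + (-4)·(-9) = 276
272·t² − 552·t + 257 = 0  ⇒  m = 276² − 272·257 = 6272
m = 6272 > 0,  v_rel·d = 276 > 0  ⇒  inside

inside=yes margin=6272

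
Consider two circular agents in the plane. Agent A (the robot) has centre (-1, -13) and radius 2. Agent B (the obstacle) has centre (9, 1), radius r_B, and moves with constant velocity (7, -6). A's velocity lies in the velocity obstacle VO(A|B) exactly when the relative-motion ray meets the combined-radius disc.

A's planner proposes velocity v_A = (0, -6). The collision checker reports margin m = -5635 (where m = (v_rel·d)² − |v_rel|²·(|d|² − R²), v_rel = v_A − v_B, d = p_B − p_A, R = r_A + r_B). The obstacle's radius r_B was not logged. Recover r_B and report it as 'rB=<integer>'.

m = -5635
d = (10, 14);  v_rel = (-7, 0),  |v_rel|² = 49
v_rel×d = (-7)·(14) − (0)·(10) = -98
since m = R²·49 − (-98)²:  R² = (9604 + -5635) / 49 = 81
R = √81 = 9  ⇒  r_B = 9 − 2 = 7

rB=7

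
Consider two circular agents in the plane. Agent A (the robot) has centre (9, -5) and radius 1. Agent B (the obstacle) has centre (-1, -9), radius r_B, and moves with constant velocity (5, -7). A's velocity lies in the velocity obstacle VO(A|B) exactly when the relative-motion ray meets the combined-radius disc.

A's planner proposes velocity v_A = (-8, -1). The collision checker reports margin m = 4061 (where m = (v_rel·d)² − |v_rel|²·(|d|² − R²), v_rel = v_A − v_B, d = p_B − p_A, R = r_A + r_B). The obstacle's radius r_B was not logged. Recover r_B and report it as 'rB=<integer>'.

m = 4061
d = (-10, -4);  v_rel = (-13, 6),  |v_rel|² = 205
v_rel×d = (-13)·(-4) − (6)·(-10) = 112
since m = R²·205 − 112²:  R² = (12544 + 4061) / 205 = 81
R = √81 = 9  ⇒  r_B = 9 − 1 = 8

rB=8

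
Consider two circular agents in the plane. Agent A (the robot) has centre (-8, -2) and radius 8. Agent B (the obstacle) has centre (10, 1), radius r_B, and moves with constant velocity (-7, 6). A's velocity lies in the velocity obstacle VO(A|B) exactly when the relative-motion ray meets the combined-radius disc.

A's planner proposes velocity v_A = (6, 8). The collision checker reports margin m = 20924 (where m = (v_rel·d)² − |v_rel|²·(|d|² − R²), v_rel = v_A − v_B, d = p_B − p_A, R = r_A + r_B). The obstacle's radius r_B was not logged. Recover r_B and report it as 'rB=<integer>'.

m = 20924
d = (18, 3);  v_rel = (13, 2),  |v_rel|² = 173
v_rel×d = (13)·(3) − (2)·(18) = 3
since m = R²·173 − 3²:  R² = (9 + 20924) / 173 = 121
R = √121 = 11  ⇒  r_B = 11 − 8 = 3

rB=3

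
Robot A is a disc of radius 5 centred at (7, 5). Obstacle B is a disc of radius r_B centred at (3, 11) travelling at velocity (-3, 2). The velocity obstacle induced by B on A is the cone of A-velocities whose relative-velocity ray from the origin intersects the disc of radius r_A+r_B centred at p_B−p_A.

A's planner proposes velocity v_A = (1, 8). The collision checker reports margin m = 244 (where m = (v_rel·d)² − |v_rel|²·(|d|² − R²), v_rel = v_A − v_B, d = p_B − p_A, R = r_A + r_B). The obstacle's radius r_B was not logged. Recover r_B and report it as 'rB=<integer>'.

m = 244
d = (-4, 6);  v_rel = (4, 6),  |v_rel|² = 52
v_rel×d = (4)·(6) − (6)·(-4) = 48
since m = R²·52 − 48²:  R² = (2304 + 244) / 52 = 49
R = √49 = 7  ⇒  r_B = 7 − 5 = 2

rB=2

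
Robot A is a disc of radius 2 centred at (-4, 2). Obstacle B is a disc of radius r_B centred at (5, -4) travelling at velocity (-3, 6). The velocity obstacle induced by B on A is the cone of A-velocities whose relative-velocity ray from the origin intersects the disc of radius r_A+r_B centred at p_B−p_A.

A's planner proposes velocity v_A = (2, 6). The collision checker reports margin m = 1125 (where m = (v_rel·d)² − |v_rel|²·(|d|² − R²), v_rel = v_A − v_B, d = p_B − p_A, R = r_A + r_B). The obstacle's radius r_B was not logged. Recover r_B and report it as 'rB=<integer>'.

m = 1125
d = (9, -6);  v_rel = (5, 0),  |v_rel|² = 25
v_rel×d = (5)·(-6) − (0)·(9) = -30
since m = R²·25 − (-30)²:  R² = (900 + 1125) / 25 = 81
R = √81 = 9  ⇒  r_B = 9 − 2 = 7

rB=7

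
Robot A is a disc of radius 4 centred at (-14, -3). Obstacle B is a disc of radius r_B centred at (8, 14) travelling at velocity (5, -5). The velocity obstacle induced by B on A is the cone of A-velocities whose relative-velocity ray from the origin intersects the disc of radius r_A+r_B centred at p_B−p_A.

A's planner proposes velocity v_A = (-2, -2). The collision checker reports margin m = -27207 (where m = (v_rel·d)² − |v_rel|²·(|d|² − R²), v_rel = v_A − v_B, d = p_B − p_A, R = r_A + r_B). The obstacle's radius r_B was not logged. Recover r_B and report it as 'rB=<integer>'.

m = -27207
d = (22, 17);  v_rel = (-7, 3),  |v_rel|² = 58
v_rel×d = (-7)·(17) − (3)·(22) = -185
since m = R²·58 − (-185)²:  R² = (34225 + -27207) / 58 = 121
R = √121 = 11  ⇒  r_B = 11 − 4 = 7

rB=7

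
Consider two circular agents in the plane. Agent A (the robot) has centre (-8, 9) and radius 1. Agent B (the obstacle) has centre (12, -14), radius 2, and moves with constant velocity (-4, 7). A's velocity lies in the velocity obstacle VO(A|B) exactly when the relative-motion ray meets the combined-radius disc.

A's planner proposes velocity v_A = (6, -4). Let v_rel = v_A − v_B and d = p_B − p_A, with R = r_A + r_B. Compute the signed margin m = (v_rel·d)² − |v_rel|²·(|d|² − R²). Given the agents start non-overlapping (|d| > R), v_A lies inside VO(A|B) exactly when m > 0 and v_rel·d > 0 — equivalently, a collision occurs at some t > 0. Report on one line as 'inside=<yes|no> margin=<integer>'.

d = (20, -23),  |d|² = 929;  R = 1+2 = 3,  c = 929−3² = 920
v_rel = (10, -11),  |v_rel|² = 221;  v_rel·d = (10)·(20) + (-11)·(-23) = 453
221·t² − 906·t + 920 = 0  ⇒  m = 453² − 221·920 = 1889
m = 1889 > 0,  v_rel·d = 453 > 0  ⇒  inside

inside=yes margin=1889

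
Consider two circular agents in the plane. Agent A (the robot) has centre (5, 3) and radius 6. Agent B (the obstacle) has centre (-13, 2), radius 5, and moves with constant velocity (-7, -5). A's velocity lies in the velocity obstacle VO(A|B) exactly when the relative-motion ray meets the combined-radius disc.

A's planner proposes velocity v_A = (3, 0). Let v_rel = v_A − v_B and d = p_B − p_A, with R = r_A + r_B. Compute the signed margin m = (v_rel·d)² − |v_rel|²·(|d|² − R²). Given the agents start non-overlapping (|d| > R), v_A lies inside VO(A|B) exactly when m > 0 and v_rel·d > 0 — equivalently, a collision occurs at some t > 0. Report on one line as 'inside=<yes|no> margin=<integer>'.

d = (-18, -1),  |d|² = 325;  R = 6+5 = 11,  c = 325−11² = 204
v_rel = (10, 5),  |v_rel|² = 125;  v_rel·d = (10)·(-18) + (5)·(-1) = -185
125·t² + 370·t + 204 = 0  ⇒  m = (-185)² − 125·204 = 8725
m = 8725 > 0,  v_rel·d = -185 < 0  ⇒  outside

inside=no margin=8725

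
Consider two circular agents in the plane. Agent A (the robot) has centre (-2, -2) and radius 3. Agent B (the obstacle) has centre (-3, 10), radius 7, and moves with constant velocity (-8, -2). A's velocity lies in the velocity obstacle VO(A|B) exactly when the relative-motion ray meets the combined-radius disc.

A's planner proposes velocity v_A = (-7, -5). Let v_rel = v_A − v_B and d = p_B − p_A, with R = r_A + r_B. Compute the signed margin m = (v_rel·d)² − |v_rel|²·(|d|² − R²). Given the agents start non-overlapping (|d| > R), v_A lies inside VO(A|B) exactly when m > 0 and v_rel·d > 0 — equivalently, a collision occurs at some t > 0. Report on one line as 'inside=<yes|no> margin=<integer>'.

d = (-1, 12),  |d|² = 145;  R = 3+7 = 10,  c = 145−10² = 45
v_rel = (1, -3),  |v_rel|² = 10;  v_rel·d = (1)·(-1) + (-3)·(12) = -37
10·t² + 74·t + 45 = 0  ⇒  m = (-37)² − 10·45 = 919
m = 919 > 0,  v_rel·d = -37 < 0  ⇒  outside

inside=no margin=919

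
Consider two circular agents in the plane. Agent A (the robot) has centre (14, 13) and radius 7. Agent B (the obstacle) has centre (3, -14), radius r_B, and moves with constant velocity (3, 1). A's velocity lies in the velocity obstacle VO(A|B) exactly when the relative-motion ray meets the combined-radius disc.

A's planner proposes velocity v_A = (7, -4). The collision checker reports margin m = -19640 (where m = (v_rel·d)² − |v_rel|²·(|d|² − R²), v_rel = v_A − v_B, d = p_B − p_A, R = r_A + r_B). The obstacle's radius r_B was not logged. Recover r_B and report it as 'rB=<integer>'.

m = -19640
d = (-11, -27);  v_rel = (4, -5),  |v_rel|² = 41
v_rel×d = (4)·(-27) − (-5)·(-11) = -163
since m = R²·41 − (-163)²:  R² = (26569 + -19640) / 41 = 169
R = √169 = 13  ⇒  r_B = 13 − 7 = 6

rB=6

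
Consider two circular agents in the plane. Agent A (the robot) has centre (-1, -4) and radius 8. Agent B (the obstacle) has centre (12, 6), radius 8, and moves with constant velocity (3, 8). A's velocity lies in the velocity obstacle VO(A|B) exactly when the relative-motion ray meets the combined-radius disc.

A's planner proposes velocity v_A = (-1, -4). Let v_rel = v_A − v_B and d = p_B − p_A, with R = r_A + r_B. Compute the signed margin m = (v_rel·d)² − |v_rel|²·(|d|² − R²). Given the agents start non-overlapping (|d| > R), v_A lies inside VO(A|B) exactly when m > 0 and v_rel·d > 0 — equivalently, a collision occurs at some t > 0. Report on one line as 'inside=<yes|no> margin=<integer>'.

d = (13, 10),  |d|² = 269;  R = 8+8 = 16,  c = 269−16² = 13
v_rel = (-4, -12),  |v_rel|² = 160;  v_rel·d = (-4)·(13) + (-12)·(10) = -172
160·t² + 344·t + 13 = 0  ⇒  m = (-172)² − 160·13 = 27504
m = 27504 > 0,  v_rel·d = -172 < 0  ⇒  outside

inside=no margin=27504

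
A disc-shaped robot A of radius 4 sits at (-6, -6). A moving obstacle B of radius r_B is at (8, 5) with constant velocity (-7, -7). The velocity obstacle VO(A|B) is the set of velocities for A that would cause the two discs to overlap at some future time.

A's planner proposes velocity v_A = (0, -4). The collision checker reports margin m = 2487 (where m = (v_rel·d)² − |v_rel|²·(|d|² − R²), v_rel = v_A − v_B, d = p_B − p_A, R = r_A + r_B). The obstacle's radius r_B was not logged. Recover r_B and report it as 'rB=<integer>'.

m = 2487
d = (14, 11);  v_rel = (7, 3),  |v_rel|² = 58
v_rel×d = (7)·(11) − (3)·(14) = 35
since m = R²·58 − 35²:  R² = (1225 + 2487) / 58 = 64
R = √64 = 8  ⇒  r_B = 8 − 4 = 4

rB=4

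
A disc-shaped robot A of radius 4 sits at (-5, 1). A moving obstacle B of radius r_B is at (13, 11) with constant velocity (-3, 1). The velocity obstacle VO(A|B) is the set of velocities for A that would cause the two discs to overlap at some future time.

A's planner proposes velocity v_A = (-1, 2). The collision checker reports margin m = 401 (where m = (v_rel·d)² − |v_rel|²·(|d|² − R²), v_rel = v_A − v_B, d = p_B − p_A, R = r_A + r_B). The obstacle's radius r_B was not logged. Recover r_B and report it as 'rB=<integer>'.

m = 401
d = (18, 10);  v_rel = (2, 1),  |v_rel|² = 5
v_rel×d = (2)·(10) − (1)·(18) = 2
since m = R²·5 − 2²:  R² = (4 + 401) / 5 = 81
R = √81 = 9  ⇒  r_B = 9 − 4 = 5

rB=5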